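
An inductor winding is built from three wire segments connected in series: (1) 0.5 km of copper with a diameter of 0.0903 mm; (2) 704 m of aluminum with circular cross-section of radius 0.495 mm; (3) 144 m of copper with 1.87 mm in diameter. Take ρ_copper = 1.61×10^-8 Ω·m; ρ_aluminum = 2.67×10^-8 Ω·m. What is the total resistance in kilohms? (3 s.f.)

Seg 1: A = π(d/2)² = π(4.5150e-05 m)² = 6.404e-09 m²
R_1 = (1.61×10^-8)(500)/(6.404e-09) = 1257 Ω
Seg 2: A = πr² = π(4.9500e-04 m)² = 7.698e-07 m²
R_2 = (2.67×10^-8)(704)/(7.698e-07) = 24.42 Ω
Seg 3: A = π(d/2)² = π(9.3500e-04 m)² = 2.746e-06 m²
R_3 = (1.61×10^-8)(144)/(2.746e-06) = 0.8441 Ω
R_total = R_1 + R_2 + R_3 = 1.28 kΩ

1.28 kΩ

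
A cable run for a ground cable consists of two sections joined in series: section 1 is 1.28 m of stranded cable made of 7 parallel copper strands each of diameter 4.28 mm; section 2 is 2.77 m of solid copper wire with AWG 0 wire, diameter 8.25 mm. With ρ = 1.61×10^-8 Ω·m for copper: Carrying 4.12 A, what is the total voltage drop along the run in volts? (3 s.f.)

0.00428 V

Section 1: A_strand = π(2.1400e-03)² = 1.439e-05 m²; R₁ = ρL/(N·A_s) = (1.61×10^-8)(1.28)/(7×1.439e-05) = 2.046×10^-4 Ω
Section 2: A = π(8.25/2 mm)² = π(4.1250e-03 m)² = 5.346e-05 m²
R₂ = (1.61×10^-8)(2.77)/(5.346e-05) = 8.343×10^-4 Ω
R = R₁ + R₂ = 0.001039 Ω
V = IR = 4.12 × 0.001039 = 0.00428 V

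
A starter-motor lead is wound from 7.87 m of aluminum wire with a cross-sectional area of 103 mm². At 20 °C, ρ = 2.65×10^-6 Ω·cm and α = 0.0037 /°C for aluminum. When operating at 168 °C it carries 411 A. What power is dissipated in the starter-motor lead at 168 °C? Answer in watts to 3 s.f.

ρ = 2.65×10^-6 Ω·cm = 2.65×10^-8 Ω·m
A = 103 mm² = 1.030e-04 m²
R₍20₎ = ρL/A = (2.65×10^-8)(7.87)/(1.030e-04) = 0.002025 Ω
R₍168₎ = R₍20₎(1 + αΔT) = 0.002025 × (1 + 0.0037×148) = 0.003134 Ω
P = I²R = (411)² × 0.003134 = 529 W

529 W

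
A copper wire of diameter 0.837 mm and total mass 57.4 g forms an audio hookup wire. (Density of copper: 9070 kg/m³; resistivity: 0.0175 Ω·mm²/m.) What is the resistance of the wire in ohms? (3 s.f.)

0.366 Ω

ρ = 0.0175 Ω·mm²/m = 1.75×10^-8 Ω·m
A = π(d/2)² = π(4.1850e-04 m)² = 5.5023e-07 m²
L = m/(density·A) = 0.0574/(9070×5.5023e-07) = 11.5 m
R = ρL/A = (1.75×10^-8)(11.5)/(5.5023e-07) = 0.366 Ω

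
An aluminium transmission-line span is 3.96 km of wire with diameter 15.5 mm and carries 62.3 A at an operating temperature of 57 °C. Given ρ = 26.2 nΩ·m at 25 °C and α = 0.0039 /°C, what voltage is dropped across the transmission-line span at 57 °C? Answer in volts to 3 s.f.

ρ = 26.2 nΩ·m = 2.62×10^-8 Ω·m
A = π(d/2)² = π(7.7500e-03 m)² = 1.887e-04 m²
R₍25₎ = ρL/A = (2.62×10^-8)(3960)/(1.887e-04) = 0.5498 Ω
R₍57₎ = R₍25₎(1 + αΔT) = 0.5498 × (1 + 0.0039×32) = 0.6185 Ω
V = IR = 62.3 × 0.6185 = 38.5 V

38.5 V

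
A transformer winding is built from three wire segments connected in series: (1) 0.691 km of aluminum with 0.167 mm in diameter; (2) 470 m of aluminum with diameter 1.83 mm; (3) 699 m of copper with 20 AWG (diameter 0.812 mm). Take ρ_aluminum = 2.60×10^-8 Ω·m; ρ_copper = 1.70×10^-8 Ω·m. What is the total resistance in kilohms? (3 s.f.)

0.848 kΩ

Seg 1: A = π(d/2)² = π(8.3500e-05 m)² = 2.190e-08 m²
R_1 = (2.60×10^-8)(691)/(2.190e-08) = 820.2 Ω
Seg 2: A = π(d/2)² = π(9.1500e-04 m)² = 2.630e-06 m²
R_2 = (2.60×10^-8)(470)/(2.630e-06) = 4.646 Ω
Seg 3: A = π(0.812/2 mm)² = π(4.0600e-04 m)² = 5.178e-07 m²
R_3 = (1.70×10^-8)(699)/(5.178e-07) = 22.95 Ω
R_total = R_1 + R_2 + R_3 = 0.848 kΩ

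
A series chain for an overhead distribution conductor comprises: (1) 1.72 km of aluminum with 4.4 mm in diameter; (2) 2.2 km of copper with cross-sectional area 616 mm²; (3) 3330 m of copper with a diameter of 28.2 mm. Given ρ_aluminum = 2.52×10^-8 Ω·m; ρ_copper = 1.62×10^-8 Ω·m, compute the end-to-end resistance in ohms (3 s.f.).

Seg 1: A = π(d/2)² = π(2.2000e-03 m)² = 1.521e-05 m²
R_1 = (2.52×10^-8)(1720)/(1.521e-05) = 2.851 Ω
Seg 2: A = 616 mm² = 6.160e-04 m²
R_2 = (1.62×10^-8)(2200)/(6.160e-04) = 0.05786 Ω
Seg 3: A = π(d/2)² = π(1.4100e-02 m)² = 6.246e-04 m²
R_3 = (1.62×10^-8)(3330)/(6.246e-04) = 0.08637 Ω
R_total = R_1 + R_2 + R_3 = 2.99 Ω

2.99 Ω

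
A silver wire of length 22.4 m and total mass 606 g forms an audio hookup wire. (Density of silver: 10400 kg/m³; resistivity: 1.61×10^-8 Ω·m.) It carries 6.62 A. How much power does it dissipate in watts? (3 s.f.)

A = m/(density·L) = 0.606/(10400×22.4) = 2.6013e-06 m²
R = ρL/A = (1.61×10^-8)(22.4)/(2.6013e-06) = 0.1386 Ω
P = I²R = (6.62)² × 0.1386 = 6.08 W

6.08 W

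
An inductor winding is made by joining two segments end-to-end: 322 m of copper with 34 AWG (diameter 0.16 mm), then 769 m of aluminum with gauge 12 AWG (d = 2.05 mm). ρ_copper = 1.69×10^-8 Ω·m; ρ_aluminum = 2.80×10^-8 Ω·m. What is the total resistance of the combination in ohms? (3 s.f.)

277 Ω

Segment 1: A = π(0.16/2 mm)² = π(8.0000e-05 m)² = 2.011e-08 m²
R₁ = ρL/A = (1.69×10^-8)(322)/(2.011e-08) = 270.7 Ω
Segment 2: A = π(2.05/2 mm)² = π(1.0250e-03 m)² = 3.301e-06 m²
R₂ = (2.80×10^-8)(769)/(3.301e-06) = 6.524 Ω
R = R₁ + R₂ = 277 Ω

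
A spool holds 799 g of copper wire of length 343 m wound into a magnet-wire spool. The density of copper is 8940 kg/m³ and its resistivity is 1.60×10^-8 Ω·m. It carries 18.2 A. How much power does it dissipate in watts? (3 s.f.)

6980 W

A = m/(density·L) = 0.799/(8940×343) = 2.6056e-07 m²
R = ρL/A = (1.60×10^-8)(343)/(2.6056e-07) = 21.06 Ω
P = I²R = (18.2)² × 21.06 = 6980 W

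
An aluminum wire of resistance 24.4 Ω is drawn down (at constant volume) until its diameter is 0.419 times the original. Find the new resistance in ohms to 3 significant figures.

792 Ω

Volume constant ⇒ L' = L/r² with r = 0.419. R' = ρL'/A' = ρ(L/r²)/(πr²d₀²/4) = R/r⁴.
R' = 32.44 × 24.4 = 792 Ω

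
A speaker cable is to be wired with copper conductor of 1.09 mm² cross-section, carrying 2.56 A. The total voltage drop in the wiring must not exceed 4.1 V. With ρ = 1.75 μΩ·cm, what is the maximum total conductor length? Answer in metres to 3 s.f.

99.8 m

ρ = 1.75 μΩ·cm = 1.75×10^-8 Ω·m
A = 1.09 mm² = 1.090e-06 m²
L_max = V_max·A/(1·ρI) = (4.1)(1.090e-06)/(1.75×10^-8×2.56) = 99.8 m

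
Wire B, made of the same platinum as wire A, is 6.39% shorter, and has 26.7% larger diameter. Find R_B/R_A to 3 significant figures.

0.583

R ∝ L/d², so R_B/R_A = (1 − 6.39/100) × (1 + 26.7/100)⁻²
= 0.9361 × 0.6229 = 0.583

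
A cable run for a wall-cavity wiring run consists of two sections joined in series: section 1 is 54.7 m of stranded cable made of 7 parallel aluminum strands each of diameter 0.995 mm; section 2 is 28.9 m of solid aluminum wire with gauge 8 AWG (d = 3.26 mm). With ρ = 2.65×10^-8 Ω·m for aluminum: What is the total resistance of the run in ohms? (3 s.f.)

0.358 Ω

Section 1: A_strand = π(4.9750e-04)² = 7.776e-07 m²; R₁ = ρL/(N·A_s) = (2.65×10^-8)(54.7)/(7×7.776e-07) = 0.2663 Ω
Section 2: A = π(3.26/2 mm)² = π(1.6300e-03 m)² = 8.347e-06 m²
R₂ = (2.65×10^-8)(28.9)/(8.347e-06) = 0.09175 Ω
R = R₁ + R₂ = 0.358 Ω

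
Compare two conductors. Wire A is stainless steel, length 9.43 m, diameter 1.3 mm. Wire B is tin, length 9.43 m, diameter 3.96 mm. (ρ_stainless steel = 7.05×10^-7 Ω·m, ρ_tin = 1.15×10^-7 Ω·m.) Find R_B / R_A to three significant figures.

0.0176

R ∝ ρL/d², so R_B/R_A = (ρ_B/ρ_A) × (d_A/d_B)²
= (1.15×10^-7/7.05×10^-7) × (1.3/3.96)² = 0.0176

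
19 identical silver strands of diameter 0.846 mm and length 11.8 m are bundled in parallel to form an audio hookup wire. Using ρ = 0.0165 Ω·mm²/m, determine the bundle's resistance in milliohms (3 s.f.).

18.2 mΩ

ρ = 0.0165 Ω·mm²/m = 1.65×10^-8 Ω·m
A_strand = π(4.2300e-04 m)² = 5.621e-07 m²
R_strand = ρL/A = (1.65×10^-8)(11.8)/(5.621e-07) = 0.3464 Ω
R_total = R_strand/N = 0.3464/19 = 18.2 mΩ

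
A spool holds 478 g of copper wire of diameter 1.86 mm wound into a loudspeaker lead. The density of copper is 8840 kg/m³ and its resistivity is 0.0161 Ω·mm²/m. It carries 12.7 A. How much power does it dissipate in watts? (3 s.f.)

19.0 W

ρ = 0.0161 Ω·mm²/m = 1.61×10^-8 Ω·m
A = π(d/2)² = π(9.3000e-04 m)² = 2.7172e-06 m²
L = m/(density·A) = 0.478/(8840×2.7172e-06) = 19.9 m
R = ρL/A = (1.61×10^-8)(19.9)/(2.7172e-06) = 0.1179 Ω
P = I²R = (12.7)² × 0.1179 = 19.0 W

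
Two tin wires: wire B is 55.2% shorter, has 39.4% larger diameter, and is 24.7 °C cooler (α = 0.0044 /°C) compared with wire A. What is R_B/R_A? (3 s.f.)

R ∝ ρL/d² with ρ ∝ (1+αΔT), so R_B/R_A = (1 − 55.2/100) × (1 + 39.4/100)⁻² × (1 − 0.0044×24.7)
= 0.448 × 0.5146 × 0.8913 = 0.205

0.205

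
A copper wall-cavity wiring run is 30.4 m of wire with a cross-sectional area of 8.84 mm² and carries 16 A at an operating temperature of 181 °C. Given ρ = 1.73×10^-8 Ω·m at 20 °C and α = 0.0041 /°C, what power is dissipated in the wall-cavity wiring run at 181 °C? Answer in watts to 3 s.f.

A = 8.84 mm² = 8.840e-06 m²
R₍20₎ = ρL/A = (1.73×10^-8)(30.4)/(8.840e-06) = 0.05949 Ω
R₍181₎ = R₍20₎(1 + αΔT) = 0.05949 × (1 + 0.0041×161) = 0.09876 Ω
P = I²R = (16)² × 0.09876 = 25.3 W

25.3 W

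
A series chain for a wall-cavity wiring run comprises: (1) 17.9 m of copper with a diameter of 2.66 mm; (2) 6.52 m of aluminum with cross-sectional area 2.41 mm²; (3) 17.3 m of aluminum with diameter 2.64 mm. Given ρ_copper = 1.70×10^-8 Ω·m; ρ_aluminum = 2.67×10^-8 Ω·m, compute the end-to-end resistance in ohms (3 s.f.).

Seg 1: A = π(d/2)² = π(1.3300e-03 m)² = 5.557e-06 m²
R_1 = (1.70×10^-8)(17.9)/(5.557e-06) = 0.05476 Ω
Seg 2: A = 2.41 mm² = 2.410e-06 m²
R_2 = (2.67×10^-8)(6.52)/(2.410e-06) = 0.07223 Ω
Seg 3: A = π(d/2)² = π(1.3200e-03 m)² = 5.474e-06 m²
R_3 = (2.67×10^-8)(17.3)/(5.474e-06) = 0.08438 Ω
R_total = R_1 + R_2 + R_3 = 0.211 Ω

0.211 Ω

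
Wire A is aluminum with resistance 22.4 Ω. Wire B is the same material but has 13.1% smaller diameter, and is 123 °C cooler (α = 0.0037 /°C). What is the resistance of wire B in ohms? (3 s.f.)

R ∝ ρL/d² with ρ ∝ (1+αΔT), so R_B/R_A = (1 − 13.1/100)⁻² × (1 − 0.0037×123)
= 1.324 × 0.5449 = 0.7216
R_B = 0.7216 × 22.4 = 16.2 Ω

16.2 Ω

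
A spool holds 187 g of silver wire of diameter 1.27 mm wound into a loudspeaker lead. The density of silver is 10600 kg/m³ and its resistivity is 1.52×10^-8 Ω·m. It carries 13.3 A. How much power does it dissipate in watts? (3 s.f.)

A = π(d/2)² = π(6.3500e-04 m)² = 1.2668e-06 m²
L = m/(density·A) = 0.187/(10600×1.2668e-06) = 13.93 m
R = ρL/A = (1.52×10^-8)(13.93)/(1.2668e-06) = 0.1671 Ω
P = I²R = (13.3)² × 0.1671 = 29.6 W

29.6 W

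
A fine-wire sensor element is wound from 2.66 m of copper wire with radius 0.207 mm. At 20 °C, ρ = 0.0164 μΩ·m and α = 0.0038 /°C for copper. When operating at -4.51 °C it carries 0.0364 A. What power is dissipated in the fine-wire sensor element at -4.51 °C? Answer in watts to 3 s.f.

3.89×10^-4 W

ρ = 0.0164 μΩ·m = 1.64×10^-8 Ω·m
A = πr² = π(2.0700e-04 m)² = 1.346e-07 m²
R₍20₎ = ρL/A = (1.64×10^-8)(2.66)/(1.346e-07) = 0.3241 Ω
R₍-4.51₎ = R₍20₎(1 + αΔT) = 0.3241 × (1 + 0.0038×-24.5) = 0.2939 Ω
P = I²R = (0.0364)² × 0.2939 = 3.89×10^-4 W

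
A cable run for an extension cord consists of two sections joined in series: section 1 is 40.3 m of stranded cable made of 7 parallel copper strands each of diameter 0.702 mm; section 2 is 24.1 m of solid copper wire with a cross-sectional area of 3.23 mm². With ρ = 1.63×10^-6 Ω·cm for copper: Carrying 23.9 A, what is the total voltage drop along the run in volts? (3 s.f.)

ρ = 1.63×10^-6 Ω·cm = 1.63×10^-8 Ω·m
Section 1: A_strand = π(3.5100e-04)² = 3.870e-07 m²; R₁ = ρL/(N·A_s) = (1.63×10^-8)(40.3)/(7×3.870e-07) = 0.2425 Ω
Section 2: A = 3.23 mm² = 3.230e-06 m²
R₂ = (1.63×10^-8)(24.1)/(3.230e-06) = 0.1216 Ω
R = R₁ + R₂ = 0.3641 Ω
V = IR = 23.9 × 0.3641 = 8.70 V

8.70 V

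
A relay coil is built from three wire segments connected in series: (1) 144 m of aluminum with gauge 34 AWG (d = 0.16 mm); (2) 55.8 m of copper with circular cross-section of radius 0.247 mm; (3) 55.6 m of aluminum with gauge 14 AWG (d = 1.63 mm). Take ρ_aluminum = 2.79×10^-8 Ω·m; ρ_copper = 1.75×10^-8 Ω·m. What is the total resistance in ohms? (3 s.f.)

Seg 1: A = π(0.16/2 mm)² = π(8.0000e-05 m)² = 2.011e-08 m²
R_1 = (2.79×10^-8)(144)/(2.011e-08) = 199.8 Ω
Seg 2: A = πr² = π(2.4700e-04 m)² = 1.917e-07 m²
R_2 = (1.75×10^-8)(55.8)/(1.917e-07) = 5.095 Ω
Seg 3: A = π(1.63/2 mm)² = π(8.1500e-04 m)² = 2.087e-06 m²
R_3 = (2.79×10^-8)(55.6)/(2.087e-06) = 0.7434 Ω
R_total = R_1 + R_2 + R_3 = 206 Ω

206 Ω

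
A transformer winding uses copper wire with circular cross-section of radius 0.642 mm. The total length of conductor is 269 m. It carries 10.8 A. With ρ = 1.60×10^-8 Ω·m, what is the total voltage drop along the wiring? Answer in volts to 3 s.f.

35.9 V

A = πr² = π(6.4200e-04 m)² = 1.295e-06 m²
R = ρL/A = (1.60×10^-8)(269)/(1.295e-06) = 3.324 Ω
V = IR = 10.8 × 3.324 = 35.9 V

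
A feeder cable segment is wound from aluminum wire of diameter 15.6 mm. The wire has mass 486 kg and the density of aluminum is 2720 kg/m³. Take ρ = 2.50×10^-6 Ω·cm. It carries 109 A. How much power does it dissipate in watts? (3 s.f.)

ρ = 2.50×10^-6 Ω·cm = 2.50×10^-8 Ω·m
A = π(d/2)² = π(7.8000e-03 m)² = 1.9113e-04 m²
L = m/(density·A) = 486/(2720×1.9113e-04) = 934.8 m
R = ρL/A = (2.50×10^-8)(934.8)/(1.9113e-04) = 0.1223 Ω
P = I²R = (109)² × 0.1223 = 1450 W

1450 W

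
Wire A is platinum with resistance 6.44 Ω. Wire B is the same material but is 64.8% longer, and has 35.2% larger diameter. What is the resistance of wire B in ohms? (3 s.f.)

5.81 Ω

R ∝ L/d², so R_B/R_A = (1 + 64.8/100) × (1 + 35.2/100)⁻²
= 1.648 × 0.5471 = 0.9016
R_B = 0.9016 × 6.44 = 5.81 Ω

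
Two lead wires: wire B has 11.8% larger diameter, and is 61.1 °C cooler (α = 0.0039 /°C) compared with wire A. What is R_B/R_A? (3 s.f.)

0.609

R ∝ ρL/d² with ρ ∝ (1+αΔT), so R_B/R_A = (1 + 11.8/100)⁻² × (1 − 0.0039×61.1)
= 0.8001 × 0.7617 = 0.609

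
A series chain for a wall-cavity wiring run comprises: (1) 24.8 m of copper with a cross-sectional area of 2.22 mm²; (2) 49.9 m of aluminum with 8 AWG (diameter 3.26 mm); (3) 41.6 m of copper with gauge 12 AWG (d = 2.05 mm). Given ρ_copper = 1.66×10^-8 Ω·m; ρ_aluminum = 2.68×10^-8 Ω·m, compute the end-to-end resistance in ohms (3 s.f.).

0.555 Ω

Seg 1: A = 2.22 mm² = 2.220e-06 m²
R_1 = (1.66×10^-8)(24.8)/(2.220e-06) = 0.1854 Ω
Seg 2: A = π(3.26/2 mm)² = π(1.6300e-03 m)² = 8.347e-06 m²
R_2 = (2.68×10^-8)(49.9)/(8.347e-06) = 0.1602 Ω
Seg 3: A = π(2.05/2 mm)² = π(1.0250e-03 m)² = 3.301e-06 m²
R_3 = (1.66×10^-8)(41.6)/(3.301e-06) = 0.2092 Ω
R_total = R_1 + R_2 + R_3 = 0.555 Ω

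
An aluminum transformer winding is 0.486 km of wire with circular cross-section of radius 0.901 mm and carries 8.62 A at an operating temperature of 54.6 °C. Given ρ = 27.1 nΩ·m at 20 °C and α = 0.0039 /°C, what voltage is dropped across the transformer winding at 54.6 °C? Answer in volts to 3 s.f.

50.5 V

ρ = 27.1 nΩ·m = 2.71×10^-8 Ω·m
A = πr² = π(9.0100e-04 m)² = 2.550e-06 m²
R₍20₎ = ρL/A = (2.71×10^-8)(486)/(2.550e-06) = 5.164 Ω
R₍54.6₎ = R₍20₎(1 + αΔT) = 5.164 × (1 + 0.0039×34.6) = 5.861 Ω
V = IR = 8.62 × 5.861 = 50.5 V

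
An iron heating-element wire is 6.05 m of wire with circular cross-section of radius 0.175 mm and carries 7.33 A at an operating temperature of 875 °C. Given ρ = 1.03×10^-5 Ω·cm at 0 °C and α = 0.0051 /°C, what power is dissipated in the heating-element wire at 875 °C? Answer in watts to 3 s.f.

1900 W

ρ = 1.03×10^-5 Ω·cm = 1.03×10^-7 Ω·m
A = πr² = π(1.7500e-04 m)² = 9.621e-08 m²
R₍0₎ = ρL/A = (1.03×10^-7)(6.05)/(9.621e-08) = 6.477 Ω
R₍875₎ = R₍0₎(1 + αΔT) = 6.477 × (1 + 0.0051×875) = 35.38 Ω
P = I²R = (7.33)² × 35.38 = 1900 W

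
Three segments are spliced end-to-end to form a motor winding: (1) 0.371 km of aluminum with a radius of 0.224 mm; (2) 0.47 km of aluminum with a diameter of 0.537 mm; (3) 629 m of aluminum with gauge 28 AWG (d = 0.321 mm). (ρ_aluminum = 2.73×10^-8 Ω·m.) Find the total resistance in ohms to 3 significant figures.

333 Ω

Seg 1: A = πr² = π(2.2400e-04 m)² = 1.576e-07 m²
R_1 = (2.73×10^-8)(371)/(1.576e-07) = 64.25 Ω
Seg 2: A = π(d/2)² = π(2.6850e-04 m)² = 2.265e-07 m²
R_2 = (2.73×10^-8)(470)/(2.265e-07) = 56.65 Ω
Seg 3: A = π(0.321/2 mm)² = π(1.6050e-04 m)² = 8.093e-08 m²
R_3 = (2.73×10^-8)(629)/(8.093e-08) = 212.2 Ω
R_total = R_1 + R_2 + R_3 = 333 Ω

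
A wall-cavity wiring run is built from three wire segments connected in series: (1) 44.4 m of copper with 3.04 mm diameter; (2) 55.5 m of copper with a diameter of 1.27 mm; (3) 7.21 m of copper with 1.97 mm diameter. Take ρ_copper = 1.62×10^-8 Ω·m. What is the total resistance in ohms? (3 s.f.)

Seg 1: A = π(d/2)² = π(1.5200e-03 m)² = 7.258e-06 m²
R_1 = (1.62×10^-8)(44.4)/(7.258e-06) = 0.0991 Ω
Seg 2: A = π(d/2)² = π(6.3500e-04 m)² = 1.267e-06 m²
R_2 = (1.62×10^-8)(55.5)/(1.267e-06) = 0.7098 Ω
Seg 3: A = π(d/2)² = π(9.8500e-04 m)² = 3.048e-06 m²
R_3 = (1.62×10^-8)(7.21)/(3.048e-06) = 0.03832 Ω
R_total = R_1 + R_2 + R_3 = 0.847 Ω

0.847 Ω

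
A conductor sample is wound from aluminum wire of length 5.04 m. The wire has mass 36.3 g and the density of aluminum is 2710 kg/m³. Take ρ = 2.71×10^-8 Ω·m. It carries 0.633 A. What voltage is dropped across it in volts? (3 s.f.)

0.0325 V

A = m/(density·L) = 0.0363/(2710×5.04) = 2.6577e-06 m²
R = ρL/A = (2.71×10^-8)(5.04)/(2.6577e-06) = 0.05139 Ω
V = IR = 0.633 × 0.05139 = 0.0325 V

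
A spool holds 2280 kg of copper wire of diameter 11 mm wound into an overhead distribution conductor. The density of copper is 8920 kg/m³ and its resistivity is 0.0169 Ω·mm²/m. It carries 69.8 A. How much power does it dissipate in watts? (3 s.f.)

2330 W

ρ = 0.0169 Ω·mm²/m = 1.69×10^-8 Ω·m
A = π(d/2)² = π(5.5000e-03 m)² = 9.5033e-05 m²
L = m/(density·A) = 2280/(8920×9.5033e-05) = 2690 m
R = ρL/A = (1.69×10^-8)(2690)/(9.5033e-05) = 0.4783 Ω
P = I²R = (69.8)² × 0.4783 = 2330 W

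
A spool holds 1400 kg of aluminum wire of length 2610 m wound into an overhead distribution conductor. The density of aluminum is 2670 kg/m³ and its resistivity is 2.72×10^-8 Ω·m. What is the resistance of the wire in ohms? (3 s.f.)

A = m/(density·L) = 1400/(2670×2610) = 2.0090e-04 m²
R = ρL/A = (2.72×10^-8)(2610)/(2.0090e-04) = 0.353 Ω

0.353 Ω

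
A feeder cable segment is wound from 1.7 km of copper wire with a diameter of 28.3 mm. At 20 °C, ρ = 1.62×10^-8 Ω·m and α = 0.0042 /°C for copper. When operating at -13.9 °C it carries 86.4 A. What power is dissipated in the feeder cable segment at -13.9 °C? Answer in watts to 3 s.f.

A = π(d/2)² = π(1.4150e-02 m)² = 6.290e-04 m²
R₍20₎ = ρL/A = (1.62×10^-8)(1700)/(6.290e-04) = 0.04378 Ω
R₍-13.9₎ = R₍20₎(1 + αΔT) = 0.04378 × (1 + 0.0042×-33.9) = 0.03755 Ω
P = I²R = (86.4)² × 0.03755 = 280 W

280 W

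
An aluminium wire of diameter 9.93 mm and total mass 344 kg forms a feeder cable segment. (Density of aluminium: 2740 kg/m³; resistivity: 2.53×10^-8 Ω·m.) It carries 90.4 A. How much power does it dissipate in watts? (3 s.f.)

A = π(d/2)² = π(4.9650e-03 m)² = 7.7444e-05 m²
L = m/(density·A) = 344/(2740×7.7444e-05) = 1621 m
R = ρL/A = (2.53×10^-8)(1621)/(7.7444e-05) = 0.5296 Ω
P = I²R = (90.4)² × 0.5296 = 4330 W

4330 W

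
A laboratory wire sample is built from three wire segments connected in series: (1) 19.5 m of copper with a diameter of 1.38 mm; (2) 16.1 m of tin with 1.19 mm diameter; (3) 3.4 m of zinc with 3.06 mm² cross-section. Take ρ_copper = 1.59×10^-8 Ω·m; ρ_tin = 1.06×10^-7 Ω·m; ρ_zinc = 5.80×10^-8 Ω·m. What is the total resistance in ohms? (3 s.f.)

1.81 Ω

Seg 1: A = π(d/2)² = π(6.9000e-04 m)² = 1.496e-06 m²
R_1 = (1.59×10^-8)(19.5)/(1.496e-06) = 0.2073 Ω
Seg 2: A = π(d/2)² = π(5.9500e-04 m)² = 1.112e-06 m²
R_2 = (1.06×10^-7)(16.1)/(1.112e-06) = 1.534 Ω
Seg 3: A = 3.06 mm² = 3.060e-06 m²
R_3 = (5.80×10^-8)(3.4)/(3.060e-06) = 0.06444 Ω
R_total = R_1 + R_2 + R_3 = 1.81 Ω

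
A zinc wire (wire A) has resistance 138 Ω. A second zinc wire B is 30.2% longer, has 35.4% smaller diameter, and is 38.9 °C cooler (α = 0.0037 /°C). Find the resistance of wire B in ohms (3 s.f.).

R ∝ ρL/d² with ρ ∝ (1+αΔT), so R_B/R_A = (1 + 30.2/100) × (1 − 35.4/100)⁻² × (1 − 0.0037×38.9)
= 1.302 × 2.396 × 0.8561 = 2.671
R_B = 2.671 × 138 = 369 Ω

369 Ω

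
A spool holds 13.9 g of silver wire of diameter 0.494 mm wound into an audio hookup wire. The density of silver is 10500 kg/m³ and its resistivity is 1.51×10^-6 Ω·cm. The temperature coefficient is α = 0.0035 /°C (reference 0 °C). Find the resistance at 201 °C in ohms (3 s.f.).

0.927 Ω

ρ = 1.51×10^-6 Ω·cm = 1.51×10^-8 Ω·m
A = π(d/2)² = π(2.4700e-04 m)² = 1.9167e-07 m²
L = m/(density·A) = 0.0139/(10500×1.9167e-07) = 6.907 m
R = ρL/A = (1.51×10^-8)(6.907)/(1.9167e-07) = 0.5441 Ω
R(201 °C) = 0.5441 × (1 + 0.0035×201) = 0.927 Ω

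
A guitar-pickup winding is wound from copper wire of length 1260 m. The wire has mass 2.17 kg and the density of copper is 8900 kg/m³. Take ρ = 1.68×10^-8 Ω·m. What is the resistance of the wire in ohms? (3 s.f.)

A = m/(density·L) = 2.17/(8900×1260) = 1.9351e-07 m²
R = ρL/A = (1.68×10^-8)(1260)/(1.9351e-07) = 109 Ω

109 Ω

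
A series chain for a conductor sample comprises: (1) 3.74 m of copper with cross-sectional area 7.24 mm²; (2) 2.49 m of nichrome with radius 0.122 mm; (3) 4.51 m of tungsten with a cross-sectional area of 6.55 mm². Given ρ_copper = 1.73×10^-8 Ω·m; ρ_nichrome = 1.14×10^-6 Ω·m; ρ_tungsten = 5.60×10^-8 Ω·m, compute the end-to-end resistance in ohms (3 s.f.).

60.8 Ω

Seg 1: A = 7.24 mm² = 7.240e-06 m²
R_1 = (1.73×10^-8)(3.74)/(7.240e-06) = 0.008937 Ω
Seg 2: A = πr² = π(1.2200e-04 m)² = 4.676e-08 m²
R_2 = (1.14×10^-6)(2.49)/(4.676e-08) = 60.71 Ω
Seg 3: A = 6.55 mm² = 6.550e-06 m²
R_3 = (5.60×10^-8)(4.51)/(6.550e-06) = 0.03856 Ω
R_total = R_1 + R_2 + R_3 = 60.8 Ω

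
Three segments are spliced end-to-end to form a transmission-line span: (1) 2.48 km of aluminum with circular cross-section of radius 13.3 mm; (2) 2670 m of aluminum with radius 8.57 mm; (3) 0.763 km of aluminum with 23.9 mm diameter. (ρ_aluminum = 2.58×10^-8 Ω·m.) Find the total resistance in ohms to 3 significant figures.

0.458 Ω

Seg 1: A = πr² = π(1.3300e-02 m)² = 5.557e-04 m²
R_1 = (2.58×10^-8)(2480)/(5.557e-04) = 0.1151 Ω
Seg 2: A = πr² = π(8.5700e-03 m)² = 2.307e-04 m²
R_2 = (2.58×10^-8)(2670)/(2.307e-04) = 0.2986 Ω
Seg 3: A = π(d/2)² = π(1.1950e-02 m)² = 4.486e-04 m²
R_3 = (2.58×10^-8)(763)/(4.486e-04) = 0.04388 Ω
R_total = R_1 + R_2 + R_3 = 0.458 Ω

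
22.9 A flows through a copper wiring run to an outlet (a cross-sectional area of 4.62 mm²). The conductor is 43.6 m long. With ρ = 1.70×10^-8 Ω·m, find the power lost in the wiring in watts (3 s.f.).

84.1 W

A = 4.62 mm² = 4.620e-06 m²
R = ρL/A = (1.70×10^-8)(43.6)/(4.620e-06) = 0.1604 Ω
P = I²R = (22.9)² × 0.1604 = 84.1 W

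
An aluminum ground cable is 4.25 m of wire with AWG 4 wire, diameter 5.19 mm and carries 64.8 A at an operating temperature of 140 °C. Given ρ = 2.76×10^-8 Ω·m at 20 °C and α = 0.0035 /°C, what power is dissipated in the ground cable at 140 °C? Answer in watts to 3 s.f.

A = π(5.19/2 mm)² = π(2.5950e-03 m)² = 2.116e-05 m²
R₍20₎ = ρL/A = (2.76×10^-8)(4.25)/(2.116e-05) = 0.005545 Ω
R₍140₎ = R₍20₎(1 + αΔT) = 0.005545 × (1 + 0.0035×120) = 0.007873 Ω
P = I²R = (64.8)² × 0.007873 = 33.1 W

33.1 W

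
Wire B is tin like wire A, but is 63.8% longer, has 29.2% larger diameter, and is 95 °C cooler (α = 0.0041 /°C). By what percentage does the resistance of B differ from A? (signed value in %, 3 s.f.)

-40.1%

R ∝ ρL/d² with ρ ∝ (1+αΔT), so R_B/R_A = (1 + 63.8/100) × (1 + 29.2/100)⁻² × (1 − 0.0041×95)
= 1.638 × 0.5991 × 0.6105 = 0.5991
(R_B − R_A)/R_A = 0.5991 − 1 = -40.1%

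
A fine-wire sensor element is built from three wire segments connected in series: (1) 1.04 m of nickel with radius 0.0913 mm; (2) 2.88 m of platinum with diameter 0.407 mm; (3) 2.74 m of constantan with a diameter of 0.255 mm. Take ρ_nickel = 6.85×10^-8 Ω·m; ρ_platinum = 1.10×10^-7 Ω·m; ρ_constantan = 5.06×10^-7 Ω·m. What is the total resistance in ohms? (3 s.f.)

Seg 1: A = πr² = π(9.1300e-05 m)² = 2.619e-08 m²
R_1 = (6.85×10^-8)(1.04)/(2.619e-08) = 2.72 Ω
Seg 2: A = π(d/2)² = π(2.0350e-04 m)² = 1.301e-07 m²
R_2 = (1.10×10^-7)(2.88)/(1.301e-07) = 2.435 Ω
Seg 3: A = π(d/2)² = π(1.2750e-04 m)² = 5.107e-08 m²
R_3 = (5.06×10^-7)(2.74)/(5.107e-08) = 27.15 Ω
R_total = R_1 + R_2 + R_3 = 32.3 Ω

32.3 Ω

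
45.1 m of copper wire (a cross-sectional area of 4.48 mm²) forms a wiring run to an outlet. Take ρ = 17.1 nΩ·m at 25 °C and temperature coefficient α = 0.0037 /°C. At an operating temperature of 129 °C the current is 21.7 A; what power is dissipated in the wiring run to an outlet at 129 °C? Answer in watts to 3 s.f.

112 W

ρ = 17.1 nΩ·m = 1.71×10^-8 Ω·m
A = 4.48 mm² = 4.480e-06 m²
R₍25₎ = ρL/A = (1.71×10^-8)(45.1)/(4.480e-06) = 0.1721 Ω
R₍129₎ = R₍25₎(1 + αΔT) = 0.1721 × (1 + 0.0037×104) = 0.2384 Ω
P = I²R = (21.7)² × 0.2384 = 112 W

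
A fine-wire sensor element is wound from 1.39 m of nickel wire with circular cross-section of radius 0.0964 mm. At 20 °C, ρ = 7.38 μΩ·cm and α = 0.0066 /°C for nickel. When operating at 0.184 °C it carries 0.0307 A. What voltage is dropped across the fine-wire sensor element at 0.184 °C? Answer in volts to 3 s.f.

ρ = 7.38 μΩ·cm = 7.38×10^-8 Ω·m
A = πr² = π(9.6400e-05 m)² = 2.919e-08 m²
R₍20₎ = ρL/A = (7.38×10^-8)(1.39)/(2.919e-08) = 3.514 Ω
R₍0.184₎ = R₍20₎(1 + αΔT) = 3.514 × (1 + 0.0066×-19.8) = 3.054 Ω
V = IR = 0.0307 × 3.054 = 0.0938 V

0.0938 V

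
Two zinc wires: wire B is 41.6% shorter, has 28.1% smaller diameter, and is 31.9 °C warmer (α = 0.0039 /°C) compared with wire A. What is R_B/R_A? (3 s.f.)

1.27

R ∝ ρL/d² with ρ ∝ (1+αΔT), so R_B/R_A = (1 − 41.6/100) × (1 − 28.1/100)⁻² × (1 + 0.0039×31.9)
= 0.584 × 1.934 × 1.124 = 1.27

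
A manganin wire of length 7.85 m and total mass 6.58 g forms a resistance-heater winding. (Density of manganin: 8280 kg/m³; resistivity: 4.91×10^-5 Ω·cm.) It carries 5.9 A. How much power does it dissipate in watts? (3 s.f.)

1330 W

ρ = 4.91×10^-5 Ω·cm = 4.91×10^-7 Ω·m
A = m/(density·L) = 0.00658/(8280×7.85) = 1.0123e-07 m²
R = ρL/A = (4.91×10^-7)(7.85)/(1.0123e-07) = 38.07 Ω
P = I²R = (5.9)² × 38.07 = 1330 W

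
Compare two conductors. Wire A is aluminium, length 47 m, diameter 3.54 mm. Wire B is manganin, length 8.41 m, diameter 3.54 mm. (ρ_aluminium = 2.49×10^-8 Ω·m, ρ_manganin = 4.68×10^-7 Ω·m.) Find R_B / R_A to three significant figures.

R ∝ ρL/d², so R_B/R_A = (ρ_B/ρ_A) × (L_B/L_A)
= (4.68×10^-7/2.49×10^-8) × (8.41/47) = 3.36

3.36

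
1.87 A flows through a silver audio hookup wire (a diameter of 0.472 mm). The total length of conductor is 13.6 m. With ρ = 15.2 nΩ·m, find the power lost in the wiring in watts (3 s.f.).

ρ = 15.2 nΩ·m = 1.52×10^-8 Ω·m
A = π(d/2)² = π(2.3600e-04 m)² = 1.750e-07 m²
R = ρL/A = (1.52×10^-8)(13.6)/(1.750e-07) = 1.181 Ω
P = I²R = (1.87)² × 1.181 = 4.13 W

4.13 W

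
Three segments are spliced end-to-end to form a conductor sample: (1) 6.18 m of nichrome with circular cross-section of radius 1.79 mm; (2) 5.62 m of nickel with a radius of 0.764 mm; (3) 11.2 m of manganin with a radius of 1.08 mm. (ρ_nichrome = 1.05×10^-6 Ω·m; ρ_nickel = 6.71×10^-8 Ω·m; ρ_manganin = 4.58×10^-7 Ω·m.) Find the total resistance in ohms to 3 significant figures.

2.25 Ω

Seg 1: A = πr² = π(1.7900e-03 m)² = 1.007e-05 m²
R_1 = (1.05×10^-6)(6.18)/(1.007e-05) = 0.6446 Ω
Seg 2: A = πr² = π(7.6400e-04 m)² = 1.834e-06 m²
R_2 = (6.71×10^-8)(5.62)/(1.834e-06) = 0.2056 Ω
Seg 3: A = πr² = π(1.0800e-03 m)² = 3.664e-06 m²
R_3 = (4.58×10^-7)(11.2)/(3.664e-06) = 1.4 Ω
R_total = R_1 + R_2 + R_3 = 2.25 Ω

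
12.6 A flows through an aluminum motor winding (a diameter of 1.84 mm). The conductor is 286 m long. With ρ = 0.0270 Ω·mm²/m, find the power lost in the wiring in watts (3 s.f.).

461 W

ρ = 0.0270 Ω·mm²/m = 2.70×10^-8 Ω·m
A = π(d/2)² = π(9.2000e-04 m)² = 2.659e-06 m²
R = ρL/A = (2.70×10^-8)(286)/(2.659e-06) = 2.904 Ω
P = I²R = (12.6)² × 2.904 = 461 W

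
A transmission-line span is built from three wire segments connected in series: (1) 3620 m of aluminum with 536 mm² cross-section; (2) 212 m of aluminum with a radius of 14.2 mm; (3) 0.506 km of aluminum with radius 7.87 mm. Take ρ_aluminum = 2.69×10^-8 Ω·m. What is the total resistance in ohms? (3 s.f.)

0.261 Ω

Seg 1: A = 536 mm² = 5.360e-04 m²
R_1 = (2.69×10^-8)(3620)/(5.360e-04) = 0.1817 Ω
Seg 2: A = πr² = π(1.4200e-02 m)² = 6.335e-04 m²
R_2 = (2.69×10^-8)(212)/(6.335e-04) = 0.009002 Ω
Seg 3: A = πr² = π(7.8700e-03 m)² = 1.946e-04 m²
R_3 = (2.69×10^-8)(506)/(1.946e-04) = 0.06995 Ω
R_total = R_1 + R_2 + R_3 = 0.261 Ω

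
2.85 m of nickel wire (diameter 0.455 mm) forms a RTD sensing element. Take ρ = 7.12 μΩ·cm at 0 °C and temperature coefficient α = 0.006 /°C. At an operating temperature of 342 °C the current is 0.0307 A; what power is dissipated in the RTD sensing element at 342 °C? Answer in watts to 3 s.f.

ρ = 7.12 μΩ·cm = 7.12×10^-8 Ω·m
A = π(d/2)² = π(2.2750e-04 m)² = 1.626e-07 m²
R₍0₎ = ρL/A = (7.12×10^-8)(2.85)/(1.626e-07) = 1.248 Ω
R₍342₎ = R₍0₎(1 + αΔT) = 1.248 × (1 + 0.006×342) = 3.809 Ω
P = I²R = (0.0307)² × 3.809 = 0.00359 W

0.00359 W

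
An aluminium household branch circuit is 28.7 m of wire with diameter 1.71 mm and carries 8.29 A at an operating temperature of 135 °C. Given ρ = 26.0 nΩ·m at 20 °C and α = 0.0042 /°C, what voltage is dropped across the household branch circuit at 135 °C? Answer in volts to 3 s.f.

ρ = 26.0 nΩ·m = 2.60×10^-8 Ω·m
A = π(d/2)² = π(8.5500e-04 m)² = 2.297e-06 m²
R₍20₎ = ρL/A = (2.60×10^-8)(28.7)/(2.297e-06) = 0.3249 Ω
R₍135₎ = R₍20₎(1 + αΔT) = 0.3249 × (1 + 0.0042×115) = 0.4819 Ω
V = IR = 8.29 × 0.4819 = 3.99 V

3.99 V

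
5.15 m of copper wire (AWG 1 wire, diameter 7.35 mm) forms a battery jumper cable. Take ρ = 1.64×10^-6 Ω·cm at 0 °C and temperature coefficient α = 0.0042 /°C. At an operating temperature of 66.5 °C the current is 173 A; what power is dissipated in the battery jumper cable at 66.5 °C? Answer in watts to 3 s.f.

ρ = 1.64×10^-6 Ω·cm = 1.64×10^-8 Ω·m
A = π(7.35/2 mm)² = π(3.6750e-03 m)² = 4.243e-05 m²
R₍0₎ = ρL/A = (1.64×10^-8)(5.15)/(4.243e-05) = 0.001991 Ω
R₍66.5₎ = R₍0₎(1 + αΔT) = 0.001991 × (1 + 0.0042×66.5) = 0.002547 Ω
P = I²R = (173)² × 0.002547 = 76.2 W

76.2 W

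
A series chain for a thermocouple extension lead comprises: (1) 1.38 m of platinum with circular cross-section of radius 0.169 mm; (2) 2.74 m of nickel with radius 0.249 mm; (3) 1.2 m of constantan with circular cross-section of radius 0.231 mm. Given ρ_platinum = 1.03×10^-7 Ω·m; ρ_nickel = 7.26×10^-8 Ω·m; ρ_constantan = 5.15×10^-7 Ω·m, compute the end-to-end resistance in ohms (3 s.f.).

Seg 1: A = πr² = π(1.6900e-04 m)² = 8.973e-08 m²
R_1 = (1.03×10^-7)(1.38)/(8.973e-08) = 1.584 Ω
Seg 2: A = πr² = π(2.4900e-04 m)² = 1.948e-07 m²
R_2 = (7.26×10^-8)(2.74)/(1.948e-07) = 1.021 Ω
Seg 3: A = πr² = π(2.3100e-04 m)² = 1.676e-07 m²
R_3 = (5.15×10^-7)(1.2)/(1.676e-07) = 3.687 Ω
R_total = R_1 + R_2 + R_3 = 6.29 Ω

6.29 Ω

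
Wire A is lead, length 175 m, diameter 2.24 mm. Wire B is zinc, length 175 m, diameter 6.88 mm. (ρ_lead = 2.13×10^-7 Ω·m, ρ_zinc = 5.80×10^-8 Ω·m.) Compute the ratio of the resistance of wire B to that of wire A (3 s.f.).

0.0289

R ∝ ρL/d², so R_B/R_A = (ρ_B/ρ_A) × (d_A/d_B)²
= (5.80×10^-8/2.13×10^-7) × (2.24/6.88)² = 0.0289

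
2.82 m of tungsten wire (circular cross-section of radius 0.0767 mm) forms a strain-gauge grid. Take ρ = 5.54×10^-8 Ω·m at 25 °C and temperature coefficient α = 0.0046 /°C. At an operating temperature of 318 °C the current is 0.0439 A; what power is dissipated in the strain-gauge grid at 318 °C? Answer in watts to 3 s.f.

A = πr² = π(7.6700e-05 m)² = 1.848e-08 m²
R₍25₎ = ρL/A = (5.54×10^-8)(2.82)/(1.848e-08) = 8.453 Ω
R₍318₎ = R₍25₎(1 + αΔT) = 8.453 × (1 + 0.0046×293) = 19.85 Ω
P = I²R = (0.0439)² × 19.85 = 0.0382 W

0.0382 W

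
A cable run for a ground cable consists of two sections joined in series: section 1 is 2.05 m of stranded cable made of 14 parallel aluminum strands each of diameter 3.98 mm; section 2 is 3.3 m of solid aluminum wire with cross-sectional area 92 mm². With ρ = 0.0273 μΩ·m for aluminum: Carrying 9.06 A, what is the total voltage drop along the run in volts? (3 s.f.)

ρ = 0.0273 μΩ·m = 2.73×10^-8 Ω·m
Section 1: A_strand = π(1.9900e-03)² = 1.244e-05 m²; R₁ = ρL/(N·A_s) = (2.73×10^-8)(2.05)/(14×1.244e-05) = 3.213×10^-4 Ω
Section 2: A = 92 mm² = 9.200e-05 m²
R₂ = (2.73×10^-8)(3.3)/(9.200e-05) = 9.792×10^-4 Ω
R = R₁ + R₂ = 0.001301 Ω
V = IR = 9.06 × 0.001301 = 0.0118 V

0.0118 V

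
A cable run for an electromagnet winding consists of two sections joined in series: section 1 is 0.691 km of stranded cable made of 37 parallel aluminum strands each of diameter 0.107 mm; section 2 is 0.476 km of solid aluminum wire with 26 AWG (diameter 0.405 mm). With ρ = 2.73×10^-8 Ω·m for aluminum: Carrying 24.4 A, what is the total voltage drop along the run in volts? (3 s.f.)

3840 V

Section 1: A_strand = π(5.3500e-05)² = 8.992e-09 m²; R₁ = ρL/(N·A_s) = (2.73×10^-8)(691)/(37×8.992e-09) = 56.7 Ω
Section 2: A = π(0.405/2 mm)² = π(2.0250e-04 m)² = 1.288e-07 m²
R₂ = (2.73×10^-8)(476)/(1.288e-07) = 100.9 Ω
R = R₁ + R₂ = 157.6 Ω
V = IR = 24.4 × 157.6 = 3840 V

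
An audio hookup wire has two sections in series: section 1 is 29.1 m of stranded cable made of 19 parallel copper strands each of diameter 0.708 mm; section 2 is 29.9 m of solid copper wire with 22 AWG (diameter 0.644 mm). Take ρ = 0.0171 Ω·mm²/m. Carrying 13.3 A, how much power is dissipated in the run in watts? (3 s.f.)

ρ = 0.0171 Ω·mm²/m = 1.71×10^-8 Ω·m
Section 1: A_strand = π(3.5400e-04)² = 3.937e-07 m²; R₁ = ρL/(N·A_s) = (1.71×10^-8)(29.1)/(19×3.937e-07) = 0.06652 Ω
Section 2: A = π(0.644/2 mm)² = π(3.2200e-04 m)² = 3.257e-07 m²
R₂ = (1.71×10^-8)(29.9)/(3.257e-07) = 1.57 Ω
R = R₁ + R₂ = 1.636 Ω
P = I²R = (13.3)² × 1.636 = 289 W

289 W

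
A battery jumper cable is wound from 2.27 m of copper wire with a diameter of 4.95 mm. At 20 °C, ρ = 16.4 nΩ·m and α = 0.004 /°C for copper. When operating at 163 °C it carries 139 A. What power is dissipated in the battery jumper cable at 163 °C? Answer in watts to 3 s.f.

58.8 W

ρ = 16.4 nΩ·m = 1.64×10^-8 Ω·m
A = π(d/2)² = π(2.4750e-03 m)² = 1.924e-05 m²
R₍20₎ = ρL/A = (1.64×10^-8)(2.27)/(1.924e-05) = 0.001935 Ω
R₍163₎ = R₍20₎(1 + αΔT) = 0.001935 × (1 + 0.004×143) = 0.003041 Ω
P = I²R = (139)² × 0.003041 = 58.8 W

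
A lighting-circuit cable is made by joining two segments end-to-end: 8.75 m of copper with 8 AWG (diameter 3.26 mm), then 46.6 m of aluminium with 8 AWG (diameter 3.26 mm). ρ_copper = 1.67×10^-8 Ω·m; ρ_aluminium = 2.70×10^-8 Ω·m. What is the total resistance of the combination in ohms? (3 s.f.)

0.168 Ω

Segment 1: A = π(3.26/2 mm)² = π(1.6300e-03 m)² = 8.347e-06 m²
R₁ = ρL/A = (1.67×10^-8)(8.75)/(8.347e-06) = 0.01751 Ω
R₂ = (2.70×10^-8)(46.6)/(8.347e-06) = 0.1507 Ω
R = R₁ + R₂ = 0.168 Ω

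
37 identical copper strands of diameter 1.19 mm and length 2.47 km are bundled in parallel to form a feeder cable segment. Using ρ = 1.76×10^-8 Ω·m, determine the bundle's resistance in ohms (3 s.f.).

1.06 Ω

A_strand = π(5.9500e-04 m)² = 1.112e-06 m²
R_strand = ρL/A = (1.76×10^-8)(2470)/(1.112e-06) = 39.09 Ω
R_total = R_strand/N = 39.09/37 = 1.06 Ω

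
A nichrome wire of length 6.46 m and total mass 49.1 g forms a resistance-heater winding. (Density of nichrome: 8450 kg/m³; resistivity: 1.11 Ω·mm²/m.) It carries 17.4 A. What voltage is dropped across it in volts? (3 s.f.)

ρ = 1.11 Ω·mm²/m = 1.11×10^-6 Ω·m
A = m/(density·L) = 0.0491/(8450×6.46) = 8.9948e-07 m²
R = ρL/A = (1.11×10^-6)(6.46)/(8.9948e-07) = 7.972 Ω
V = IR = 17.4 × 7.972 = 139 V

139 V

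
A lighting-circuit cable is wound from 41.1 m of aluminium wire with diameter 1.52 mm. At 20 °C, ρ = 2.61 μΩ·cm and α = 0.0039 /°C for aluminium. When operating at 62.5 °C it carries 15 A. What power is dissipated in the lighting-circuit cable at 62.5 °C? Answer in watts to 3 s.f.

155 W

ρ = 2.61 μΩ·cm = 2.61×10^-8 Ω·m
A = π(d/2)² = π(7.6000e-04 m)² = 1.815e-06 m²
R₍20₎ = ρL/A = (2.61×10^-8)(41.1)/(1.815e-06) = 0.5912 Ω
R₍62.5₎ = R₍20₎(1 + αΔT) = 0.5912 × (1 + 0.0039×42.5) = 0.6891 Ω
P = I²R = (15)² × 0.6891 = 155 W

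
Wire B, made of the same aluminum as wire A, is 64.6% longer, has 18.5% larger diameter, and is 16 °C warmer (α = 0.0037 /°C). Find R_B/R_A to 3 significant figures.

1.24

R ∝ ρL/d² with ρ ∝ (1+αΔT), so R_B/R_A = (1 + 64.6/100) × (1 + 18.5/100)⁻² × (1 + 0.0037×16)
= 1.646 × 0.7121 × 1.059 = 1.24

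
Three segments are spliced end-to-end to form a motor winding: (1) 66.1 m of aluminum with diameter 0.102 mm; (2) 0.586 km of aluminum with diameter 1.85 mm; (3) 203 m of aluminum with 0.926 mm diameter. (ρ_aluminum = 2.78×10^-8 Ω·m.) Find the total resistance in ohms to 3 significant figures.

239 Ω

Seg 1: A = π(d/2)² = π(5.1000e-05 m)² = 8.171e-09 m²
R_1 = (2.78×10^-8)(66.1)/(8.171e-09) = 224.9 Ω
Seg 2: A = π(d/2)² = π(9.2500e-04 m)² = 2.688e-06 m²
R_2 = (2.78×10^-8)(586)/(2.688e-06) = 6.061 Ω
Seg 3: A = π(d/2)² = π(4.6300e-04 m)² = 6.735e-07 m²
R_3 = (2.78×10^-8)(203)/(6.735e-07) = 8.38 Ω
R_total = R_1 + R_2 + R_3 = 239 Ω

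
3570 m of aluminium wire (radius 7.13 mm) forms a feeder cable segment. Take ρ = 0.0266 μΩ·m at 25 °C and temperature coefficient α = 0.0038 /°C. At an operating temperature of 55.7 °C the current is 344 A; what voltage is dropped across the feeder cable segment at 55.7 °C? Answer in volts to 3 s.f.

ρ = 0.0266 μΩ·m = 2.66×10^-8 Ω·m
A = πr² = π(7.1300e-03 m)² = 1.597e-04 m²
R₍25₎ = ρL/A = (2.66×10^-8)(3570)/(1.597e-04) = 0.5946 Ω
R₍55.7₎ = R₍25₎(1 + αΔT) = 0.5946 × (1 + 0.0038×30.7) = 0.664 Ω
V = IR = 344 × 0.664 = 228 V

228 V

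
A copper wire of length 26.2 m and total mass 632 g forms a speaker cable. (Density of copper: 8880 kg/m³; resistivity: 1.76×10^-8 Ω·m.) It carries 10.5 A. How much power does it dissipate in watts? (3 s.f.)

18.7 W

A = m/(density·L) = 0.632/(8880×26.2) = 2.7165e-06 m²
R = ρL/A = (1.76×10^-8)(26.2)/(2.7165e-06) = 0.1698 Ω
P = I²R = (10.5)² × 0.1698 = 18.7 W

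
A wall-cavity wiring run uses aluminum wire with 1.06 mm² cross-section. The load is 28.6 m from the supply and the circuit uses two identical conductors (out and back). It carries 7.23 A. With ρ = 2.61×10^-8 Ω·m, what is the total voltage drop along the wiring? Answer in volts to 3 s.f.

10.2 V

A = 1.06 mm² = 1.060e-06 m²
Total conductor length (both ways) L = 2 × 28.6 = 57.2 m
R = ρL/A = (2.61×10^-8)(57.2)/(1.060e-06) = 1.408 Ω
V = IR = 7.23 × 1.408 = 10.2 V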